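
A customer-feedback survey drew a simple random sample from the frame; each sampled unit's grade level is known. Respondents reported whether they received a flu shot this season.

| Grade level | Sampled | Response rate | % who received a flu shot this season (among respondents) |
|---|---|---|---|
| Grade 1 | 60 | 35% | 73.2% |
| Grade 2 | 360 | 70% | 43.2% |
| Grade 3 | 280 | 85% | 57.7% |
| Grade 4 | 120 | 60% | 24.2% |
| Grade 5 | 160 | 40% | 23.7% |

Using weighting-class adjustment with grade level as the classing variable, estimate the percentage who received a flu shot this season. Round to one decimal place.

43.7%

With weight = n_sampled/n_responded per class, the weighted class total is n_sampled:
  Grade 1: 60 × 73.2 = 4392
  Grade 2: 360 × 43.2 = 15552
  Grade 3: 280 × 57.7 = 16,156
  Grade 4: 120 × 24.2 = 2904
  Grade 5: 160 × 23.7 = 3792
Adjusted estimate = 42,796 / 980 = 43.6694 → 43.7%.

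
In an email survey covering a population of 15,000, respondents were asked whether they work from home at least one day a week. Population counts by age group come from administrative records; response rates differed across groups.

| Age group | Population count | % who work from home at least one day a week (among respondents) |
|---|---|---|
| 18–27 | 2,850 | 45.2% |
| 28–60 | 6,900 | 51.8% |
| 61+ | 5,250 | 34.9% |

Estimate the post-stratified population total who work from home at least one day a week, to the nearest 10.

Each cell contributes its population count × the respondent rate:
  18–27: 2,850 × 45.2% = 1288.2
  28–60: 6,900 × 51.8% = 3574.2
  61+: 5,250 × 34.9% = 1832.25
Estimated total = 6694.65 → 6,690.

6,690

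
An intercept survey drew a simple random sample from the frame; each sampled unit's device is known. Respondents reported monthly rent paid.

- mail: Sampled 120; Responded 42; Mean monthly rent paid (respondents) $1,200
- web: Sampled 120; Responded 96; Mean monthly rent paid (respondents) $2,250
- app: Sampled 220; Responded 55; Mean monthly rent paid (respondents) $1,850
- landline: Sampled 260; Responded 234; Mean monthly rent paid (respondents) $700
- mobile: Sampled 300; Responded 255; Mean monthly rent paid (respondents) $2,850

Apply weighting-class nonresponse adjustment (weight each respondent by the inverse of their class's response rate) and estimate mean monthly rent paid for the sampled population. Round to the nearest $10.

Response rates by class: mail 42/120 = 35%, web 96/120 = 80%, app 55/220 = 25%, landline 234/260 = 90%, mobile 255/300 = 85%.
Weighting each respondent by the inverse class response rate inflates each class back to its sampled size, so the class weight is n_sampled:
  mail: 120 × 1200 = 144,000
  web: 120 × 2250 = 270,000
  app: 220 × 1850 = 407,000
  landline: 260 × 700 = 182,000
  mobile: 300 × 2850 = 855,000
Adjusted estimate = 1,858,000 / 1,020 = 1821.57 → $1,820.

$1,820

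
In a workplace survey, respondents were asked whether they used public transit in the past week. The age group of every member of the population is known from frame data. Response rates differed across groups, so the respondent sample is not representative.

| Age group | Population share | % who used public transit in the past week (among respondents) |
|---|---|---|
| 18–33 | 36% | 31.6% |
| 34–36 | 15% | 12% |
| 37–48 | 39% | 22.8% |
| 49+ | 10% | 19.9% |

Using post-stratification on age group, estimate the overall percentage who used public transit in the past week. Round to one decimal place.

24.1%

Reweight to the known age group distribution:
  18–33: 0.36 × 31.6 = 11.376
  34–36: 0.15 × 12 = 1.8
  37–48: 0.39 × 22.8 = 8.892
  49+: 0.1 × 19.9 = 1.99
Post-stratified estimate = 24.058 → 24.1%.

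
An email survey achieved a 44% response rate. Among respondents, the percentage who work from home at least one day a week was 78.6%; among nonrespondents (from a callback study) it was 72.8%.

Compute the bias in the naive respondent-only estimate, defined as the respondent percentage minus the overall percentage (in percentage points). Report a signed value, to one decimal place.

+3.2 percentage points

Nonresponse fraction = 1 − 0.44 = 0.56.
Bias = (nonresponse fraction) × (respondent percentage − nonrespondent percentage)
     = 0.56 × (78.6 − 72.8) = 0.56 × 5.8 = 3.248.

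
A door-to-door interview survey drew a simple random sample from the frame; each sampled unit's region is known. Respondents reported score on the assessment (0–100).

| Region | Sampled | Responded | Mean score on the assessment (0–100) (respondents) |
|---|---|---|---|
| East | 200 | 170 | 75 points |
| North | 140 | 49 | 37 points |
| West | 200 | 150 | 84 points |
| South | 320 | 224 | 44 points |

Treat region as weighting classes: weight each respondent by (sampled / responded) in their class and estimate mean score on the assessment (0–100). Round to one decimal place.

59.4

Class response rates: East 170/200 = 85%, North 49/140 = 35%, West 150/200 = 75%, South 224/320 = 70%.
With weight = n_sampled/n_responded per class, the weighted class total is n_sampled:
  East: 200 × 75 = 15,000
  North: 140 × 37 = 5180
  West: 200 × 84 = 16,800
  South: 320 × 44 = 14,080
Adjusted estimate = 51,060 / 860 = 59.3721 → 59.4.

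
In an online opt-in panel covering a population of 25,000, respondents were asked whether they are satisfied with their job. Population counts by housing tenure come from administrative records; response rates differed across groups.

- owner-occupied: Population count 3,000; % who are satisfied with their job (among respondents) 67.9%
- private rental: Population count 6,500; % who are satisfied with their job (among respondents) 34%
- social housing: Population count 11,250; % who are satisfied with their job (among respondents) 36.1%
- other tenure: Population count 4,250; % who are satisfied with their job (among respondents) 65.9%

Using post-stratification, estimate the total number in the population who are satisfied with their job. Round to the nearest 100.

Estimated count per cell = population count × respondent percentage:
  owner-occupied: 3,000 × 67.9% = 2037
  private rental: 6,500 × 34% = 2210
  social housing: 11,250 × 36.1% = 4061.25
  other tenure: 4,250 × 65.9% = 2800.75
Estimated total = 11,109 → 11,100.

11,100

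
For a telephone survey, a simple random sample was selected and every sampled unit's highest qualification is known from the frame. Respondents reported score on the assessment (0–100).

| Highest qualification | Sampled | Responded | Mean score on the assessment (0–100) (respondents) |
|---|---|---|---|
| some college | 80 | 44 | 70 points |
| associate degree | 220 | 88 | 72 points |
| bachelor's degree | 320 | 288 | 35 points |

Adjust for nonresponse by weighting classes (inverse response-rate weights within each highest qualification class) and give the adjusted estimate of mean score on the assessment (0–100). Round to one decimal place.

52.6

Class response rates: some college 44/80 = 55%, associate degree 88/220 = 40%, bachelor's degree 288/320 = 90%.
Weighting each respondent by the inverse class response rate inflates each class back to its sampled size, so the class weight is n_sampled:
  some college: 80 × 70 = 5600
  associate degree: 220 × 72 = 15,840
  bachelor's degree: 320 × 35 = 11,200
Adjusted estimate = 32,640 / 620 = 52.6452 → 52.6.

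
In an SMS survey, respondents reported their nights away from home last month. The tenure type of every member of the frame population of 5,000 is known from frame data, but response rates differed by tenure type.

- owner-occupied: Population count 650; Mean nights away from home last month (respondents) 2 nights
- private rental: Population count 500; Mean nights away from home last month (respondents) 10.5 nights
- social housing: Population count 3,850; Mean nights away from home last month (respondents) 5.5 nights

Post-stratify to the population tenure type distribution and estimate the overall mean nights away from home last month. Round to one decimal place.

5.5

Weight each group's respondent value by its population share:
  owner-occupied: (650/5,000) × 2 = 0.26
  private rental: (500/5,000) × 10.5 = 1.05
  social housing: (3,850/5,000) × 5.5 = 4.235
Post-stratified estimate = 5.545 → 5.5.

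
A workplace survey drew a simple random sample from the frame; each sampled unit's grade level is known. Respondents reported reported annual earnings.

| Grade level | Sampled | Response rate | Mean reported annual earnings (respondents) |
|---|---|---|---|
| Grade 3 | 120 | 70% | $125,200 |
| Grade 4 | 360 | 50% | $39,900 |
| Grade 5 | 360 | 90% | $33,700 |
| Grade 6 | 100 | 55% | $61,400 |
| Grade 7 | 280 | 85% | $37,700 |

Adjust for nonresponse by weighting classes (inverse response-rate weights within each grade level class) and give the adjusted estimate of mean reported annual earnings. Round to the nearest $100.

Weighting each respondent by the inverse class response rate inflates each class back to its sampled size, so the class weight is n_sampled:
  Grade 3: 120 × 125,200 = 15,024,000
  Grade 4: 360 × 39,900 = 14,364,000
  Grade 5: 360 × 33,700 = 12,132,000
  Grade 6: 100 × 61,400 = 6,140,000
  Grade 7: 280 × 37,700 = 10,556,000
Adjusted estimate = 58,216,000 / 1,220 = 47718 → $47,700.

$47,700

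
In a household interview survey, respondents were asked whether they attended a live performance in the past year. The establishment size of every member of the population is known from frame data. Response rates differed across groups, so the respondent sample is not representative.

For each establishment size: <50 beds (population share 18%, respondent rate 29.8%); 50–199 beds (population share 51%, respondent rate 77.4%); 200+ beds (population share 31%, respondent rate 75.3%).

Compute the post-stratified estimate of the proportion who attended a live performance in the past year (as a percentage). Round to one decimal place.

Each cell contributes population-share × respondent value:
  <50 beds: 0.18 × 29.8 = 5.364
  50–199 beds: 0.51 × 77.4 = 39.474
  200+ beds: 0.31 × 75.3 = 23.343
Post-stratified estimate = 68.181 → 68.2%.

68.2%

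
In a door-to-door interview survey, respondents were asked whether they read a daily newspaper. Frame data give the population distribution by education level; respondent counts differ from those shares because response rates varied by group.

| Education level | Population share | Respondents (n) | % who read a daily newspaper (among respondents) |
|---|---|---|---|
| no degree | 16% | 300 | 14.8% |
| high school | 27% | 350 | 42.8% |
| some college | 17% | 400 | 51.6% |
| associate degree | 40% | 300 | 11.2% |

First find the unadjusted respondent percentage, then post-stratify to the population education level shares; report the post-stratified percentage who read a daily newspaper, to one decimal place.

Without adjustment, the pooled respondent share is:
  (300/1350)×14.8 + (350/1350)×42.8 + (400/1350)×51.6 + (300/1350)×11.2 = 32.163%
Reweighting by population education level shares:
  0.16×14.8 + 0.27×42.8 + 0.17×51.6 + 0.4×11.2 = 27.176%

27.2%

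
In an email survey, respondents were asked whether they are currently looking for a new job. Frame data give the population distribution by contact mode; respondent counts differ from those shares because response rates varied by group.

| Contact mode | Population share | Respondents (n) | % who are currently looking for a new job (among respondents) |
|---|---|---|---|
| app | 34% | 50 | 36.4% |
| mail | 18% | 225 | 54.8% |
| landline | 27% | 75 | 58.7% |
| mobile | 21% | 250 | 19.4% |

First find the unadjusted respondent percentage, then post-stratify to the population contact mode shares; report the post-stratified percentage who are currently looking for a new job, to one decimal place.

42.2%

Unadjusted (pooled respondent) estimate weights by respondent counts:
  (50/600)×36.4 + (225/600)×54.8 + (75/600)×58.7 + (250/600)×19.4 = 39.0042%
Reweighting by population contact mode shares:
  0.34×36.4 + 0.18×54.8 + 0.27×58.7 + 0.21×19.4 = 42.163%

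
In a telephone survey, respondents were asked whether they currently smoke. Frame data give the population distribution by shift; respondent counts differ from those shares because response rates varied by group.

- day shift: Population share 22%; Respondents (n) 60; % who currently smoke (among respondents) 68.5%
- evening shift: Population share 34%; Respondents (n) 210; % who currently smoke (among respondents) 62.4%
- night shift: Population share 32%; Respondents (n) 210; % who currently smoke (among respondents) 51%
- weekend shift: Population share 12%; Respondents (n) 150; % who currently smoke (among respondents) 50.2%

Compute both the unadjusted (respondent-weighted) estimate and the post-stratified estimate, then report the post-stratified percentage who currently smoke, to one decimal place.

Without adjustment, the pooled respondent share is:
  (60/630)×68.5 + (210/630)×62.4 + (210/630)×51 + (150/630)×50.2 = 56.2762%
Post-stratified estimate weights by population shares:
  0.22×68.5 + 0.34×62.4 + 0.32×51 + 0.12×50.2 = 58.63%

58.6%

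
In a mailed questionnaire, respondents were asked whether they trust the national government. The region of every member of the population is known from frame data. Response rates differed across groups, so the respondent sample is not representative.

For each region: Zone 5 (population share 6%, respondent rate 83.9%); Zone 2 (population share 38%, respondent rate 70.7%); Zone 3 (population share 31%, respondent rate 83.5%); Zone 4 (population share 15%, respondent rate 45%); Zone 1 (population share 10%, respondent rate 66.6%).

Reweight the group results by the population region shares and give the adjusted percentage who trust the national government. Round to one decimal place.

Post-stratification weights by population share, not respondent share:
  Zone 5: 0.06 × 83.9 = 5.034
  Zone 2: 0.38 × 70.7 = 26.866
  Zone 3: 0.31 × 83.5 = 25.885
  Zone 4: 0.15 × 45 = 6.75
  Zone 1: 0.1 × 66.6 = 6.66
Post-stratified estimate = 71.195 → 71.2%.

71.2%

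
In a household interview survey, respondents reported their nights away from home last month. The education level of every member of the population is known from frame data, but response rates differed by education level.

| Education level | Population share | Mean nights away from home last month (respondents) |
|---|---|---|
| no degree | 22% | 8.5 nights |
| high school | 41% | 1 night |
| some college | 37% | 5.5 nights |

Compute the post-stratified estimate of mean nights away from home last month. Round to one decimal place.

Post-stratification weights by population share, not respondent share:
  no degree: 0.22 × 8.5 = 1.87
  high school: 0.41 × 1 = 0.41
  some college: 0.37 × 5.5 = 2.035
Post-stratified estimate = 4.315 → 4.3.

4.3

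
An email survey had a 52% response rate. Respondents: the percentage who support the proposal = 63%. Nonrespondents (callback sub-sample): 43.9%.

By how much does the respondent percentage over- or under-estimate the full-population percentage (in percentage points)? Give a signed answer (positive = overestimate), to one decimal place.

Nonresponse fraction = 1 − 0.52 = 0.48.
Bias = (nonresponse fraction) × (respondent percentage − nonrespondent percentage)
     = 0.48 × (63 − 43.9) = 0.48 × 19.1 = 9.168.

+9.2 percentage points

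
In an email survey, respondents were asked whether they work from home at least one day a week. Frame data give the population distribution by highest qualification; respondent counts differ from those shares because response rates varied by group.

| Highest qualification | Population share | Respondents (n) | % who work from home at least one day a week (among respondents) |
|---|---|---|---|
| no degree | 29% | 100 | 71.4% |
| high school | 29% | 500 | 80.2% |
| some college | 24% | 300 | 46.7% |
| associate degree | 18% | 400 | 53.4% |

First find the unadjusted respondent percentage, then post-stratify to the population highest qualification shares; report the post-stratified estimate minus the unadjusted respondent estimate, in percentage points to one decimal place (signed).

Naive respondent-only estimate (weights = respondent counts):
  (100/1300)×71.4 + (500/1300)×80.2 + (300/1300)×46.7 + (400/1300)×53.4 = 63.5462%
Reweighting by population highest qualification shares:
  0.29×71.4 + 0.29×80.2 + 0.24×46.7 + 0.18×53.4 = 64.784%
Difference = 64.784 − 63.5462 = 1.2378 pp.

+1.2 percentage points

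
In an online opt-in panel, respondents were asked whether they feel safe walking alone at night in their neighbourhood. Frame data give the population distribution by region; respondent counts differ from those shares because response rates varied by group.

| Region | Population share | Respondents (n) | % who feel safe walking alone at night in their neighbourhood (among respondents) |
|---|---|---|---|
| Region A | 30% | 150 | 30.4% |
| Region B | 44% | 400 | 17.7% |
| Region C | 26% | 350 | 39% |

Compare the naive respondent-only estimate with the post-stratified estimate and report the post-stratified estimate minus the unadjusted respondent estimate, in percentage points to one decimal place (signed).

-1.1 percentage points

Unadjusted (pooled respondent) estimate weights by respondent counts:
  (150/900)×30.4 + (400/900)×17.7 + (350/900)×39 = 28.1%
Post-stratifying to population shares instead:
  0.3×30.4 + 0.44×17.7 + 0.26×39 = 27.048%
Difference = 27.048 − 28.1 = -1.052 pp.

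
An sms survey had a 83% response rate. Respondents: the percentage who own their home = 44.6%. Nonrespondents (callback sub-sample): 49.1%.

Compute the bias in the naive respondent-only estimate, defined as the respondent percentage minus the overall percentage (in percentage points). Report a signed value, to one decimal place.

Nonresponse fraction = 1 − 0.83 = 0.17.
Bias = (nonresponse fraction) × (respondent percentage − nonrespondent percentage)
     = 0.17 × (44.6 − 49.1) = 0.17 × -4.5 = -0.765.

-0.8 percentage points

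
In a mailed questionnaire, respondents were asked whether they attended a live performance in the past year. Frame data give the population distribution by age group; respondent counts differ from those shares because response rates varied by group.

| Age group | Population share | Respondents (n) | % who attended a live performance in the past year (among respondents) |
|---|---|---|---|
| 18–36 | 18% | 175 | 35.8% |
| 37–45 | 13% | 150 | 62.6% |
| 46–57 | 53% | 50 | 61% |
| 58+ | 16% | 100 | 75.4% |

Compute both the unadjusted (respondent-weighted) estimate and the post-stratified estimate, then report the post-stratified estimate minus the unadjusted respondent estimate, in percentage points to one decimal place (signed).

Without adjustment, the pooled respondent share is:
  (175/475)×35.8 + (150/475)×62.6 + (50/475)×61 + (100/475)×75.4 = 55.2526%
Reweighting by population age group shares:
  0.18×35.8 + 0.13×62.6 + 0.53×61 + 0.16×75.4 = 58.976%
Difference = 58.976 − 55.2526 = 3.7234 pp.

+3.7 percentage points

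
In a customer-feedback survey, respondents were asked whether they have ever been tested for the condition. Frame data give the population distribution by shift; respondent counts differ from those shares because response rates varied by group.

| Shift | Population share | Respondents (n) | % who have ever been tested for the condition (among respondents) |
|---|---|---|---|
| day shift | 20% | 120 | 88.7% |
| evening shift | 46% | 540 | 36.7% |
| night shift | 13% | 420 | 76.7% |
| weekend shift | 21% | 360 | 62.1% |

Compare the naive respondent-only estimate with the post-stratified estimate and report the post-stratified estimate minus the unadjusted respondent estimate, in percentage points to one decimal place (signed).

-1.4 percentage points

Unadjusted (pooled respondent) estimate weights by respondent counts:
  (120/1440)×88.7 + (540/1440)×36.7 + (420/1440)×76.7 + (360/1440)×62.1 = 59.05%
Post-stratified estimate weights by population shares:
  0.2×88.7 + 0.46×36.7 + 0.13×76.7 + 0.21×62.1 = 57.634%
Difference = 57.634 − 59.05 = -1.416 pp.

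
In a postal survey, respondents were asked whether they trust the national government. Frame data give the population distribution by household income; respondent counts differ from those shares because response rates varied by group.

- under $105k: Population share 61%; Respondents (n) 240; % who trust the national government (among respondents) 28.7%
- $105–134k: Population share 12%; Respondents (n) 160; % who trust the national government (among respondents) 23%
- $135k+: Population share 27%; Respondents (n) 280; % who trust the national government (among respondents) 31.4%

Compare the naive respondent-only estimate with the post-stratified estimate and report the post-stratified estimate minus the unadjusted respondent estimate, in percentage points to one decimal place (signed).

+0.3 percentage points

Unadjusted (pooled respondent) estimate weights by respondent counts:
  (240/680)×28.7 + (160/680)×23 + (280/680)×31.4 = 28.4706%
Reweighting by population household income shares:
  0.61×28.7 + 0.12×23 + 0.27×31.4 = 28.745%
Difference = 28.745 − 28.4706 = 0.2744 pp.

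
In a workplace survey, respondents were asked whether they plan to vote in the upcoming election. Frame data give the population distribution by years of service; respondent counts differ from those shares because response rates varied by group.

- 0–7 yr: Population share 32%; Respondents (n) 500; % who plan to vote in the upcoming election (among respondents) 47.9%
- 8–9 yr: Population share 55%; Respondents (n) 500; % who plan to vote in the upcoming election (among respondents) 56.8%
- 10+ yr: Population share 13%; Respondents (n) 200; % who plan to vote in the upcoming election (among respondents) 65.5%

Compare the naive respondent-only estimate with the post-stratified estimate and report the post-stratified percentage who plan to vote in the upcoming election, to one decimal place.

Naive respondent-only estimate (weights = respondent counts):
  (500/1200)×47.9 + (500/1200)×56.8 + (200/1200)×65.5 = 54.5417%
Post-stratifying to population shares instead:
  0.32×47.9 + 0.55×56.8 + 0.13×65.5 = 55.083%

55.1%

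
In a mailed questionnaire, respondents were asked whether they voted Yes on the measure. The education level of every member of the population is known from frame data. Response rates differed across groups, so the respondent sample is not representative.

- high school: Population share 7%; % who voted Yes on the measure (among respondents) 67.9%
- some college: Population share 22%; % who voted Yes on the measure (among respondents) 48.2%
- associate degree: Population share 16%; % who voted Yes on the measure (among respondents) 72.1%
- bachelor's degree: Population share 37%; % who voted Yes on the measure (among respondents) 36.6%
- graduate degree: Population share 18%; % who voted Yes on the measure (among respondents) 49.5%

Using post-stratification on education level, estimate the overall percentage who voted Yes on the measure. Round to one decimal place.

Each cell contributes population-share × respondent value:
  high school: 0.07 × 67.9 = 4.753
  some college: 0.22 × 48.2 = 10.604
  associate degree: 0.16 × 72.1 = 11.536
  bachelor's degree: 0.37 × 36.6 = 13.542
  graduate degree: 0.18 × 49.5 = 8.91
Post-stratified estimate = 49.345 → 49.3%.

49.3%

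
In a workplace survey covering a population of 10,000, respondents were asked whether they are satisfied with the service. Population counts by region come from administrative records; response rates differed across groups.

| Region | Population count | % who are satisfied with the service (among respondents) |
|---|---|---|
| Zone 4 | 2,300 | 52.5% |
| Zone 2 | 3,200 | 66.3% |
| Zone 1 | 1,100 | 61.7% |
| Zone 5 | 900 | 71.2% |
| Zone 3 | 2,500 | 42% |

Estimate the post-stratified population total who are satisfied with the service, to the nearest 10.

Apply each group's respondent rate to its population count:
  Zone 4: 2,300 × 52.5% = 1207.5
  Zone 2: 3,200 × 66.3% = 2121.6
  Zone 1: 1,100 × 61.7% = 678.7
  Zone 5: 900 × 71.2% = 640.8
  Zone 3: 2,500 × 42% = 1050
Estimated total = 5698.6 → 5,700.

5,700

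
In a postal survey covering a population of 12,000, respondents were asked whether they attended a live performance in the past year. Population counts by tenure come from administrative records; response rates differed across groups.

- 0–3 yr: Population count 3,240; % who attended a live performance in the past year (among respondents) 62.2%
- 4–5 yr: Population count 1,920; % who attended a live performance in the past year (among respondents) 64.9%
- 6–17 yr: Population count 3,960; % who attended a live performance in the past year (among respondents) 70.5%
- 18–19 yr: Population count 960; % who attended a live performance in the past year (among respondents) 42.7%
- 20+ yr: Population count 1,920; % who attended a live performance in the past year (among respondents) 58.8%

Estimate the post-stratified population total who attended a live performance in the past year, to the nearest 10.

7,590

Apply each group's respondent rate to its population count:
  0–3 yr: 3,240 × 62.2% = 2015.28
  4–5 yr: 1,920 × 64.9% = 1246.08
  6–17 yr: 3,960 × 70.5% = 2791.8
  18–19 yr: 960 × 42.7% = 409.92
  20+ yr: 1,920 × 58.8% = 1128.96
Estimated total = 7592.04 → 7,590.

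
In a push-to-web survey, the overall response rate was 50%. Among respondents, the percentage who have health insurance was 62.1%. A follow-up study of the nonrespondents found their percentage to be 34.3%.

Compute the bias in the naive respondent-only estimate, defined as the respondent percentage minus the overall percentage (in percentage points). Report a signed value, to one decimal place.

+13.9 percentage points

Nonresponse fraction = 1 − 0.5 = 0.5.
Bias = (nonresponse fraction) × (respondent percentage − nonrespondent percentage)
     = 0.5 × (62.1 − 34.3) = 0.5 × 27.8 = 13.9.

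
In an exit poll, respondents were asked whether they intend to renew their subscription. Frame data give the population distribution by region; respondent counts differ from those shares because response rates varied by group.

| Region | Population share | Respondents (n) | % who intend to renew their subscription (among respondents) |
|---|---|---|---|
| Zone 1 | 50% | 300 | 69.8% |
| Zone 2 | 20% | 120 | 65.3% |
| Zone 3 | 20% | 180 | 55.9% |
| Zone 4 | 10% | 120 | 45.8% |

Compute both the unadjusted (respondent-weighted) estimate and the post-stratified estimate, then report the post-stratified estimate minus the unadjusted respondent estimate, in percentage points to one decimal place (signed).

Unadjusted (pooled respondent) estimate weights by respondent counts:
  (300/720)×69.8 + (120/720)×65.3 + (180/720)×55.9 + (120/720)×45.8 = 61.575%
Post-stratifying to population shares instead:
  0.5×69.8 + 0.2×65.3 + 0.2×55.9 + 0.1×45.8 = 63.72%
Difference = 63.72 − 61.575 = 2.145 pp.

+2.1 percentage points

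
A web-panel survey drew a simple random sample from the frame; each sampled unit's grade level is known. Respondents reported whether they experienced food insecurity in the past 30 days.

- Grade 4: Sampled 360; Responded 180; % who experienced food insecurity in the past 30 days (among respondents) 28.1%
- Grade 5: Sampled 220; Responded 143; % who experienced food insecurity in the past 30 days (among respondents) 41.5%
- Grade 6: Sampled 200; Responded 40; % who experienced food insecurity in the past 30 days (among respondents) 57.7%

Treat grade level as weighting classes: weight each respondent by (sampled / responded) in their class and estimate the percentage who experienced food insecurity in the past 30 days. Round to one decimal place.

Class response rates: Grade 4 180/360 = 50%, Grade 5 143/220 = 65%, Grade 6 40/200 = 20%.
Inverse-response-rate weighting restores each class to its sampled count, so class totals weight by n_sampled:
  Grade 4: 360 × 28.1 = 10,116
  Grade 5: 220 × 41.5 = 9130
  Grade 6: 200 × 57.7 = 11,540
Adjusted estimate = 30,786 / 780 = 39.4692 → 39.5%.

39.5%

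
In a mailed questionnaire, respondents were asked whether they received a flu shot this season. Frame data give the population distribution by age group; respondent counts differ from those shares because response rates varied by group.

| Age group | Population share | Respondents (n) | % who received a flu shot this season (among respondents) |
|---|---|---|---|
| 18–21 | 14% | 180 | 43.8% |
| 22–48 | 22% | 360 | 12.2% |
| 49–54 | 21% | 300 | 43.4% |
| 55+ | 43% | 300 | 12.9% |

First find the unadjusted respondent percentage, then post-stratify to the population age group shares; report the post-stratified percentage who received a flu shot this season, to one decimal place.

Without adjustment, the pooled respondent share is:
  (180/1140)×43.8 + (360/1140)×12.2 + (300/1140)×43.4 + (300/1140)×12.9 = 25.5842%
Post-stratifying to population shares instead:
  0.14×43.8 + 0.22×12.2 + 0.21×43.4 + 0.43×12.9 = 23.477%

23.5%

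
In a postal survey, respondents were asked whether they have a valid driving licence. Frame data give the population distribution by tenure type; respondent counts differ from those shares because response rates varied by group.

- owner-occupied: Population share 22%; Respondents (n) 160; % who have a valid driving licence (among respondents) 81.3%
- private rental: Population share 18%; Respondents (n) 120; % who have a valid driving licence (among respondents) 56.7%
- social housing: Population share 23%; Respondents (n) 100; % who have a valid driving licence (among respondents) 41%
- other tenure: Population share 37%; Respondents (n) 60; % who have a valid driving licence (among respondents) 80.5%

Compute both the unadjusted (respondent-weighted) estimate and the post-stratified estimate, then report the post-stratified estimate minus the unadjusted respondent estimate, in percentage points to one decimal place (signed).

+2.0 percentage points

Naive respondent-only estimate (weights = respondent counts):
  (160/440)×81.3 + (120/440)×56.7 + (100/440)×41 + (60/440)×80.5 = 65.3227%
Post-stratified estimate weights by population shares:
  0.22×81.3 + 0.18×56.7 + 0.23×41 + 0.37×80.5 = 67.307%
Difference = 67.307 − 65.3227 = 1.9843 pp.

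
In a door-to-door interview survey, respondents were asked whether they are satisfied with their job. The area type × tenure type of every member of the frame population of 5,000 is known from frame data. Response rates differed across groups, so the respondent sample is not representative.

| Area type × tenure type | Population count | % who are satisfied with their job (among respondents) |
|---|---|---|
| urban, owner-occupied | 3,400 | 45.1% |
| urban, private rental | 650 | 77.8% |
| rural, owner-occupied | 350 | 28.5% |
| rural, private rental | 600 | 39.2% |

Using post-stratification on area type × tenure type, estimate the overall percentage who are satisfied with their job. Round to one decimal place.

Each cell contributes population-share × respondent value:
  urban, owner-occupied: (3,400/5,000) × 45.1 = 30.668
  urban, private rental: (650/5,000) × 77.8 = 10.114
  rural, owner-occupied: (350/5,000) × 28.5 = 1.995
  rural, private rental: (600/5,000) × 39.2 = 4.704
Post-stratified estimate = 47.481 → 47.5%.

47.5%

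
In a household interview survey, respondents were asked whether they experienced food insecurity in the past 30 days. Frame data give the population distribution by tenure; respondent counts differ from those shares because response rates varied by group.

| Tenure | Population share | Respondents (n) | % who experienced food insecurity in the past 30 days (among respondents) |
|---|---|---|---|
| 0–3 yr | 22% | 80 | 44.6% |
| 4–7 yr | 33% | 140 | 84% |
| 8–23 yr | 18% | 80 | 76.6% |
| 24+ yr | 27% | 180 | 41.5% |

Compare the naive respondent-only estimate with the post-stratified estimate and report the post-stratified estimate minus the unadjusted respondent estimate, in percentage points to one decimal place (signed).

Without adjustment, the pooled respondent share is:
  (80/480)×44.6 + (140/480)×84 + (80/480)×76.6 + (180/480)×41.5 = 60.2625%
Post-stratifying to population shares instead:
  0.22×44.6 + 0.33×84 + 0.18×76.6 + 0.27×41.5 = 62.525%
Difference = 62.525 − 60.2625 = 2.2625 pp.

+2.3 percentage points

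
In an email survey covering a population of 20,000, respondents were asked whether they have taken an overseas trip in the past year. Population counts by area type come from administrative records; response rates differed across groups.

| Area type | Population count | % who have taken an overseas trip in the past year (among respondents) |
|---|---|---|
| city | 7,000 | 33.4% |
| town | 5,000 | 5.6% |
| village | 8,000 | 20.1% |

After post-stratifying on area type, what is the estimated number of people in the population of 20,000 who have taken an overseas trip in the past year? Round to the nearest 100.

Apply each group's respondent rate to its population count:
  city: 7,000 × 33.4% = 2338
  town: 5,000 × 5.6% = 280
  village: 8,000 × 20.1% = 1608
Estimated total = 4226 → 4,200.

4,200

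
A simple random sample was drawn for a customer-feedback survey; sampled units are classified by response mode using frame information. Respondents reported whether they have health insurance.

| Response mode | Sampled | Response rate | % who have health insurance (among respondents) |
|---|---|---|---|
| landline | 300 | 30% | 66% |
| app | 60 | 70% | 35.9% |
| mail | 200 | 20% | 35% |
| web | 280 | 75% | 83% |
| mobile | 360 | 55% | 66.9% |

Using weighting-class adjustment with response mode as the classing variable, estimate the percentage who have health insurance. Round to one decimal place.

Weighting each respondent by the inverse class response rate inflates each class back to its sampled size, so the class weight is n_sampled:
  landline: 300 × 66 = 19,800
  app: 60 × 35.9 = 2154
  mail: 200 × 35 = 7000
  web: 280 × 83 = 23,240
  mobile: 360 × 66.9 = 24084
Adjusted estimate = 76,278 / 1,200 = 63.565 → 63.6%.

63.6%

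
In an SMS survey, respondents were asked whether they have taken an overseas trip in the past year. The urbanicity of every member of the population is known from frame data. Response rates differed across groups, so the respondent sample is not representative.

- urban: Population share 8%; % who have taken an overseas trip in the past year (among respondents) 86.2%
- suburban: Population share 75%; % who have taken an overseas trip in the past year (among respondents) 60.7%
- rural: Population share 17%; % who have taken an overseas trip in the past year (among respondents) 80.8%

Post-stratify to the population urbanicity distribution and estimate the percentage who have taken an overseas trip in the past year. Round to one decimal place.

Post-stratification weights by population share, not respondent share:
  urban: 0.08 × 86.2 = 6.896
  suburban: 0.75 × 60.7 = 45.525
  rural: 0.17 × 80.8 = 13.736
Post-stratified estimate = 66.157 → 66.2%.

66.2%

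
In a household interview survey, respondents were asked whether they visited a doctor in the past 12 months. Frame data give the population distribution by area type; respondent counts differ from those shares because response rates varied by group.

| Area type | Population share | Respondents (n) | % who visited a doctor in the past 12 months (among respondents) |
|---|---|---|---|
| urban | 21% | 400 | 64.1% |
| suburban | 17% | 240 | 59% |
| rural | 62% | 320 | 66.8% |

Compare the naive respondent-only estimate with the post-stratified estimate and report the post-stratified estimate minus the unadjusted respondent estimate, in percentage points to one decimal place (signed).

Unadjusted (pooled respondent) estimate weights by respondent counts:
  (400/960)×64.1 + (240/960)×59 + (320/960)×66.8 = 63.725%
Post-stratified estimate weights by population shares:
  0.21×64.1 + 0.17×59 + 0.62×66.8 = 64.907%
Difference = 64.907 − 63.725 = 1.182 pp.

+1.2 percentage points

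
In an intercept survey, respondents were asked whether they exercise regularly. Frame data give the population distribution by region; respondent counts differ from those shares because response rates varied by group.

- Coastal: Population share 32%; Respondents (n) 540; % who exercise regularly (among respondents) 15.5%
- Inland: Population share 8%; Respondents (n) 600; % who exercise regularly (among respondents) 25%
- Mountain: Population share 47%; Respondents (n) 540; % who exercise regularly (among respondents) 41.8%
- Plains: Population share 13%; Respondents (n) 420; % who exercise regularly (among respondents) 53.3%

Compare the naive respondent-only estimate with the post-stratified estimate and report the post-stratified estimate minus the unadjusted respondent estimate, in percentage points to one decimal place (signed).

+1.0 percentage points

Without adjustment, the pooled respondent share is:
  (540/2100)×15.5 + (600/2100)×25 + (540/2100)×41.8 + (420/2100)×53.3 = 32.5371%
Reweighting by population region shares:
  0.32×15.5 + 0.08×25 + 0.47×41.8 + 0.13×53.3 = 33.535%
Difference = 33.535 − 32.5371 = 0.9979 pp.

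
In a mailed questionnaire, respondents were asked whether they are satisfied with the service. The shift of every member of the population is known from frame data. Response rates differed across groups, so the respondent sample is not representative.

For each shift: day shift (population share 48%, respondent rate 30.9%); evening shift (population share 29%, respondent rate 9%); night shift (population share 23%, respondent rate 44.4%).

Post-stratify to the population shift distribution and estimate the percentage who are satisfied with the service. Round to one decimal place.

27.7%

Each cell contributes population-share × respondent value:
  day shift: 0.48 × 30.9 = 14.832
  evening shift: 0.29 × 9 = 2.61
  night shift: 0.23 × 44.4 = 10.212
Post-stratified estimate = 27.654 → 27.7%.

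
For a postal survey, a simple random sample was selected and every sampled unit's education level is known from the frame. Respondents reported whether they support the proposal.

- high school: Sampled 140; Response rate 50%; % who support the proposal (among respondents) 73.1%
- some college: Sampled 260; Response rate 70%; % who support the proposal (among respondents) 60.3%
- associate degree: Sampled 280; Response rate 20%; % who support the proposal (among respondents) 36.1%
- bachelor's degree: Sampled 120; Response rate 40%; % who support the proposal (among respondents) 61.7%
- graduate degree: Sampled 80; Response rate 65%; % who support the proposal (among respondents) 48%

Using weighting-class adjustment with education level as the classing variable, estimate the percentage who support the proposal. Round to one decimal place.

53.7%

With weight = n_sampled/n_responded per class, the weighted class total is n_sampled:
  high school: 140 × 73.1 = 10,234
  some college: 260 × 60.3 = 15,678
  associate degree: 280 × 36.1 = 10,108
  bachelor's degree: 120 × 61.7 = 7404
  graduate degree: 80 × 48 = 3840
Adjusted estimate = 47,264 / 880 = 53.7091 → 53.7%.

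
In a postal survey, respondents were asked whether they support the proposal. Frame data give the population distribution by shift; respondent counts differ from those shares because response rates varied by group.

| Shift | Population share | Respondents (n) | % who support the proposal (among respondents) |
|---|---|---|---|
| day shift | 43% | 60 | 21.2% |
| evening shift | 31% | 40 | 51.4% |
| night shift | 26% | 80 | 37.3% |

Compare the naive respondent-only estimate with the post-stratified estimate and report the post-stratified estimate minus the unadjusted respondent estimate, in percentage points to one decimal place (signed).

Unadjusted (pooled respondent) estimate weights by respondent counts:
  (60/180)×21.2 + (40/180)×51.4 + (80/180)×37.3 = 35.0667%
Post-stratified estimate weights by population shares:
  0.43×21.2 + 0.31×51.4 + 0.26×37.3 = 34.748%
Difference = 34.748 − 35.0667 = -0.3187 pp.

-0.3 percentage points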